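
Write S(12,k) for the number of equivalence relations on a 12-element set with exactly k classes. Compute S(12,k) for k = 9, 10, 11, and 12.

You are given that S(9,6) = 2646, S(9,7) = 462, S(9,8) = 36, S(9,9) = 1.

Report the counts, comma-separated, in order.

22275, 1705, 66, 1

r10: T_10,7=7×462+2646=5880; T_10,8=8×36+462=750; T_10,9=9×1+36=45; T_10,10=10×0+1=1
r11: T_11,8=8×750+5880=11880; T_11,9=9×45+750=1155; T_11,10=10×1+45=55; T_11,11=11×0+1=1
r12: T_12,9=9×1155+11880=22275; T_12,10=10×55+1155=1705; T_12,11=11×1+55=66; T_12,12=12×0+1=1
Read S(12,9) = 22275, S(12,10) = 1705, S(12,11) = 66, S(12,12) = 1.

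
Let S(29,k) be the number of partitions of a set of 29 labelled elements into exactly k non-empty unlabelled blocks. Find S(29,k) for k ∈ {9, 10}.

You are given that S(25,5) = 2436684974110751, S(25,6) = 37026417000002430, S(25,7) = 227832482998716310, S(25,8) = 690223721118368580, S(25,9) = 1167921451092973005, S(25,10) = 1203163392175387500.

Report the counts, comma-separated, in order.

9452962848327254398506, 16392038075086211019625

row 26: T[26][6]=6·37026417000002430+2436684974110751=224595186974125331  T[26][7]=7·227832482998716310+37026417000002430=1631853797991016600  T[26][8]=8·690223721118368580+227832482998716310=5749622251945664950  T[26][9]=9·1167921451092973005+690223721118368580=11201516780955125625  T[26][10]=10·1203163392175387500+1167921451092973005=13199555372846848005
row 27: T[27][7]=7·1631853797991016600+224595186974125331=11647571772911241531  T[27][8]=8·5749622251945664950+1631853797991016600=47628831813556336200  T[27][9]=9·11201516780955125625+5749622251945664950=106563273280541795575  T[27][10]=10·13199555372846848005+11201516780955125625=143197070509423605675
row 28: T[28][8]=8·47628831813556336200+11647571772911241531=392678226281361931131  T[28][9]=9·106563273280541795575+47628831813556336200=1006698291338432496375  T[28][10]=10·143197070509423605675+106563273280541795575=1538533978374777852325
row 29: T[29][9]=9·1006698291338432496375+392678226281361931131=9452962848327254398506  T[29][10]=10·1538533978374777852325+1006698291338432496375=16392038075086211019625
Read S(29,9) = 9452962848327254398506, S(29,10) = 16392038075086211019625.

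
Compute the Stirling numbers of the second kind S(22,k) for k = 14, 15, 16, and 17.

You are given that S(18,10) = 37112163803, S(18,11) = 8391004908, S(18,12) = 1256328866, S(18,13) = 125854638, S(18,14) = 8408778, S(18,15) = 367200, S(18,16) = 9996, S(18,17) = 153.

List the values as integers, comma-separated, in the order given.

3295165281331, 345615943200, 26046574004, 1404142047

@19  (19,11):8391004908·11+37112163803→129413217791, (19,12):1256328866·12+8391004908→23466951300, (19,13):125854638·13+1256328866→2892439160, (19,14):8408778·14+125854638→243577530, (19,15):367200·15+8408778→13916778, (19,16):9996·16+367200→527136, (19,17):153·17+9996→12597
@20  (20,12):23466951300·12+129413217791→411016633391, (20,13):2892439160·13+23466951300→61068660380, (20,14):243577530·14+2892439160→6302524580, (20,15):13916778·15+243577530→452329200, (20,16):527136·16+13916778→22350954, (20,17):12597·17+527136→741285
@21  (21,13):61068660380·13+411016633391→1204909218331, (21,14):6302524580·14+61068660380→149304004500, (21,15):452329200·15+6302524580→13087462580, (21,16):22350954·16+452329200→809944464, (21,17):741285·17+22350954→34952799
@22  (22,14):149304004500·14+1204909218331→3295165281331, (22,15):13087462580·15+149304004500→345615943200, (22,16):809944464·16+13087462580→26046574004, (22,17):34952799·17+809944464→1404142047
Read S(22,14) = 3295165281331, S(22,15) = 345615943200, S(22,16) = 26046574004, S(22,17) = 1404142047.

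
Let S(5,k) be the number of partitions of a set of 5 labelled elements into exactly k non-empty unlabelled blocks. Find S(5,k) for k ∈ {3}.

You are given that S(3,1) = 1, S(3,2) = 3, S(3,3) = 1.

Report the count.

25

[4] T[4,2]:2*3+1=7 · T[4,3]:3*1+3=6
[5] T[5,3]:3*6+7=25
Read S(5,3) = 25.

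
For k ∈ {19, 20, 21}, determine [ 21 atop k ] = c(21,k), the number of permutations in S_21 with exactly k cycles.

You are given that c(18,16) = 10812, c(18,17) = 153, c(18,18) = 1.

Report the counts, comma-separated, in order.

[19] T[19,17]:18*153+10812=13566 · T[19,18]:18*1+153=171 · T[19,19]:18*0+1=1
[20] T[20,18]:19*171+13566=16815 · T[20,19]:19*1+171=190 · T[20,20]:19*0+1=1
[21] T[21,19]:20*190+16815=20615 · T[21,20]:20*1+190=210 · T[21,21]:20*0+1=1
Read c(21,19) = 20615, c(21,20) = 210, c(21,21) = 1.

20615, 210, 1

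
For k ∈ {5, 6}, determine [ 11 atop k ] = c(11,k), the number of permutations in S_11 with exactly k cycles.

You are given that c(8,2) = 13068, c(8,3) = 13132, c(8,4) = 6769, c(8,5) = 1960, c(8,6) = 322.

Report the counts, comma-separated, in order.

[9] T[9,3]:8*13132+13068=118124 · T[9,4]:8*6769+13132=67284 · T[9,5]:8*1960+6769=22449 · T[9,6]:8*322+1960=4536
[10] T[10,4]:9*67284+118124=723680 · T[10,5]:9*22449+67284=269325 · T[10,6]:9*4536+22449=63273
[11] T[11,5]:10*269325+723680=3416930 · T[11,6]:10*63273+269325=902055
Read c(11,5) = 3416930, c(11,6) = 902055.

3416930, 902055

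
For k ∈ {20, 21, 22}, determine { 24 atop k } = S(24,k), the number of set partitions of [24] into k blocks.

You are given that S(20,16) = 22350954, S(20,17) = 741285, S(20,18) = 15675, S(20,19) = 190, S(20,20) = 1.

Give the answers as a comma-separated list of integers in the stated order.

r21: T_21,17=17×741285+22350954=34952799; T_21,18=18×15675+741285=1023435; T_21,19=19×190+15675=19285; T_21,20=20×1+190=210; T_21,21=21×0+1=1
r22: T_22,18=18×1023435+34952799=53374629; T_22,19=19×19285+1023435=1389850; T_22,20=20×210+19285=23485; T_22,21=21×1+210=231; T_22,22=22×0+1=1
r23: T_23,19=19×1389850+53374629=79781779; T_23,20=20×23485+1389850=1859550; T_23,21=21×231+23485=28336; T_23,22=22×1+231=253
r24: T_24,20=20×1859550+79781779=116972779; T_24,21=21×28336+1859550=2454606; T_24,22=22×253+28336=33902
Read S(24,20) = 116972779, S(24,21) = 2454606, S(24,22) = 33902.

116972779, 2454606, 33902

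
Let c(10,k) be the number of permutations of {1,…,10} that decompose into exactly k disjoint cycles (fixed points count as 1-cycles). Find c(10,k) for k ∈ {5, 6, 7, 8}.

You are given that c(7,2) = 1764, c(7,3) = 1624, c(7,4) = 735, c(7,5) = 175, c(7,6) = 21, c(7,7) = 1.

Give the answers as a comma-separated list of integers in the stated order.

r8: T_8,3=7×1624+1764=13132; T_8,4=7×735+1624=6769; T_8,5=7×175+735=1960; T_8,6=7×21+175=322; T_8,7=7×1+21=28; T_8,8=7×0+1=1
r9: T_9,4=8×6769+13132=67284; T_9,5=8×1960+6769=22449; T_9,6=8×322+1960=4536; T_9,7=8×28+322=546; T_9,8=8×1+28=36
r10: T_10,5=9×22449+67284=269325; T_10,6=9×4536+22449=63273; T_10,7=9×546+4536=9450; T_10,8=9×36+546=870
Read c(10,5) = 269325, c(10,6) = 63273, c(10,7) = 9450, c(10,8) = 870.

269325, 63273, 9450, 870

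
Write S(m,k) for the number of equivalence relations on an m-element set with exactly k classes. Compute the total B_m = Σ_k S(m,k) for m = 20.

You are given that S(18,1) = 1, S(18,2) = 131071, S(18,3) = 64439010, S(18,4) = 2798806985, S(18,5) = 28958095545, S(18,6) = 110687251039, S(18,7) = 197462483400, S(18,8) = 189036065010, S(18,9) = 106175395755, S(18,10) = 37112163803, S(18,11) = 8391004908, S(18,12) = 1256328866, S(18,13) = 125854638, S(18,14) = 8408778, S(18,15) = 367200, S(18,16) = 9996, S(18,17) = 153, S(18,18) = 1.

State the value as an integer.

[19] T[19,1]:1*1+0=1 · T[19,2]:2*131071+1=262143 · T[19,3]:3*64439010+131071=193448101 · T[19,4]:4*2798806985+64439010=11259666950 · T[19,5]:5*28958095545+2798806985=147589284710 · T[19,6]:6*110687251039+28958095545=693081601779 · T[19,7]:7*197462483400+110687251039=1492924634839 · T[19,8]:8*189036065010+197462483400=1709751003480 · T[19,9]:9*106175395755+189036065010=1144614626805 · T[19,10]:10*37112163803+106175395755=477297033785 · T[19,11]:11*8391004908+37112163803=129413217791 · T[19,12]:12*1256328866+8391004908=23466951300 · T[19,13]:13*125854638+1256328866=2892439160 · T[19,14]:14*8408778+125854638=243577530 · T[19,15]:15*367200+8408778=13916778 · T[19,16]:16*9996+367200=527136 · T[19,17]:17*153+9996=12597 · T[19,18]:18*1+153=171 · T[19,19]:19*0+1=1
[20] T[20,1]:1*1+0=1 · T[20,2]:2*262143+1=524287 · T[20,3]:3*193448101+262143=580606446 · T[20,4]:4*11259666950+193448101=45232115901 · T[20,5]:5*147589284710+11259666950=749206090500 · T[20,6]:6*693081601779+147589284710=4306078895384 · T[20,7]:7*1492924634839+693081601779=11143554045652 · T[20,8]:8*1709751003480+1492924634839=15170932662679 · T[20,9]:9*1144614626805+1709751003480=12011282644725 · T[20,10]:10*477297033785+1144614626805=5917584964655 · T[20,11]:11*129413217791+477297033785=1900842429486 · T[20,12]:12*23466951300+129413217791=411016633391 · T[20,13]:13*2892439160+23466951300=61068660380 · T[20,14]:14*243577530+2892439160=6302524580 · T[20,15]:15*13916778+243577530=452329200 · T[20,16]:16*527136+13916778=22350954 · T[20,17]:17*12597+527136=741285 · T[20,18]:18*171+12597=15675 · T[20,19]:19*1+171=190 · T[20,20]:20*0+1=1
B_20 = ΣS(20,k) = 1+524287+580606446+45232115901+749206090500+4306078895384+11143554045652+15170932662679+12011282644725+5917584964655+1900842429486+411016633391+61068660380+6302524580+452329200+22350954+741285+15675+190+1 = 51724158235372

51724158235372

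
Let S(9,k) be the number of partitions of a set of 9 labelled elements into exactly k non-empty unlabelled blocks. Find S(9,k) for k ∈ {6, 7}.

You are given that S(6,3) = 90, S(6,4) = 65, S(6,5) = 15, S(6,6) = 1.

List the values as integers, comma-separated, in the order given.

r7: T_7,4=4×65+90=350; T_7,5=5×15+65=140; T_7,6=6×1+15=21; T_7,7=7×0+1=1
r8: T_8,5=5×140+350=1050; T_8,6=6×21+140=266; T_8,7=7×1+21=28
r9: T_9,6=6×266+1050=2646; T_9,7=7×28+266=462
Read S(9,6) = 2646, S(9,7) = 462.

2646, 462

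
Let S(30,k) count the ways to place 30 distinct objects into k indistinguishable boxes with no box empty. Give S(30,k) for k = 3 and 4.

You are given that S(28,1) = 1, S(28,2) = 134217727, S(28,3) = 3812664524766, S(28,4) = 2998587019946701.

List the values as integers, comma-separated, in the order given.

row 29: T[29][2]=2·134217727+1=268435455  T[29][3]=3·3812664524766+134217727=11438127792025  T[29][4]=4·2998587019946701+3812664524766=11998160744311570
row 30: T[30][3]=3·11438127792025+268435455=34314651811530  T[30][4]=4·11998160744311570+11438127792025=48004081105038305
Read S(30,3) = 34314651811530, S(30,4) = 48004081105038305.

34314651811530, 48004081105038305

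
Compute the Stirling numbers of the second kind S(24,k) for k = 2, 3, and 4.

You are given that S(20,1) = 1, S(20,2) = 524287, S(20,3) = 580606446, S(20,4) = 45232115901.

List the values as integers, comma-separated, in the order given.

8388607, 47063200806, 11681056634501

r21: T_21,1=1×1+0=1; T_21,2=2×524287+1=1048575; T_21,3=3×580606446+524287=1742343625; T_21,4=4×45232115901+580606446=181509070050
r22: T_22,1=1×1+0=1; T_22,2=2×1048575+1=2097151; T_22,3=3×1742343625+1048575=5228079450; T_22,4=4×181509070050+1742343625=727778623825
r23: T_23,1=1×1+0=1; T_23,2=2×2097151+1=4194303; T_23,3=3×5228079450+2097151=15686335501; T_23,4=4×727778623825+5228079450=2916342574750
r24: T_24,2=2×4194303+1=8388607; T_24,3=3×15686335501+4194303=47063200806; T_24,4=4×2916342574750+15686335501=11681056634501
Read S(24,2) = 8388607, S(24,3) = 47063200806, S(24,4) = 11681056634501.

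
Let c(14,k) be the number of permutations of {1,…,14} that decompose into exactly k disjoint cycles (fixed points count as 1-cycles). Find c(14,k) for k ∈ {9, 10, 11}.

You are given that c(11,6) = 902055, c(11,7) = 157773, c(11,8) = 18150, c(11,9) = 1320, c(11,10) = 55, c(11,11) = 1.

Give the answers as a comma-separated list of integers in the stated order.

i=12: T(12,7)=902055+11·157773=2637558 | T(12,8)=157773+11·18150=357423 | T(12,9)=18150+11·1320=32670 | T(12,10)=1320+11·55=1925 | T(12,11)=55+11·1=66
i=13: T(13,8)=2637558+12·357423=6926634 | T(13,9)=357423+12·32670=749463 | T(13,10)=32670+12·1925=55770 | T(13,11)=1925+12·66=2717
i=14: T(14,9)=6926634+13·749463=16669653 | T(14,10)=749463+13·55770=1474473 | T(14,11)=55770+13·2717=91091
Read c(14,9) = 16669653, c(14,10) = 1474473, c(14,11) = 91091.

16669653, 1474473, 91091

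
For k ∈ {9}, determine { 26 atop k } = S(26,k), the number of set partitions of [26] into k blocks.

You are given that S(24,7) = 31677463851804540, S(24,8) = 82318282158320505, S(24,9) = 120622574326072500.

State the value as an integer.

@25  (25,8):82318282158320505·8+31677463851804540→690223721118368580, (25,9):120622574326072500·9+82318282158320505→1167921451092973005
@26  (26,9):1167921451092973005·9+690223721118368580→11201516780955125625
Read S(26,9) = 11201516780955125625.

11201516780955125625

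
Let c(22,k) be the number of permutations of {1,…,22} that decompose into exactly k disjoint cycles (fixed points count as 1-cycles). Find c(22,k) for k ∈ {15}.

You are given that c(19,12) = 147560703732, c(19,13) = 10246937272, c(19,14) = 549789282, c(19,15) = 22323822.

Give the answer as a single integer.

i=20: T(20,13)=147560703732+19·10246937272=342252511900 | T(20,14)=10246937272+19·549789282=20692933630 | T(20,15)=549789282+19·22323822=973941900
i=21: T(21,14)=342252511900+20·20692933630=756111184500 | T(21,15)=20692933630+20·973941900=40171771630
i=22: T(22,15)=756111184500+21·40171771630=1599718388730
Read c(22,15) = 1599718388730.

1599718388730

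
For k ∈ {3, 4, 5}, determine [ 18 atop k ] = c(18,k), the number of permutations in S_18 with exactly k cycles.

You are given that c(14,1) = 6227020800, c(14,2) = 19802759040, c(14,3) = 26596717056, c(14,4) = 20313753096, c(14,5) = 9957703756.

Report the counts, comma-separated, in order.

1821602444624640, 1583313975727488, 909299905844112

i=15: T(15,1)=0+14·6227020800=87178291200 | T(15,2)=6227020800+14·19802759040=283465647360 | T(15,3)=19802759040+14·26596717056=392156797824 | T(15,4)=26596717056+14·20313753096=310989260400 | T(15,5)=20313753096+14·9957703756=159721605680
i=16: T(16,1)=0+15·87178291200=1307674368000 | T(16,2)=87178291200+15·283465647360=4339163001600 | T(16,3)=283465647360+15·392156797824=6165817614720 | T(16,4)=392156797824+15·310989260400=5056995703824 | T(16,5)=310989260400+15·159721605680=2706813345600
i=17: T(17,2)=1307674368000+16·4339163001600=70734282393600 | T(17,3)=4339163001600+16·6165817614720=102992244837120 | T(17,4)=6165817614720+16·5056995703824=87077748875904 | T(17,5)=5056995703824+16·2706813345600=48366009233424
i=18: T(18,3)=70734282393600+17·102992244837120=1821602444624640 | T(18,4)=102992244837120+17·87077748875904=1583313975727488 | T(18,5)=87077748875904+17·48366009233424=909299905844112
Read c(18,3) = 1821602444624640, c(18,4) = 1583313975727488, c(18,5) = 909299905844112.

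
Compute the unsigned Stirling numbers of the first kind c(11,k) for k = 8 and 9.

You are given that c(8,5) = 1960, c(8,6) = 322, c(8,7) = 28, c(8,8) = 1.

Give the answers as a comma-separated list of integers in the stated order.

18150, 1320

row 9: T[9][6]=8·322+1960=4536  T[9][7]=8·28+322=546  T[9][8]=8·1+28=36  T[9][9]=8·0+1=1
row 10: T[10][7]=9·546+4536=9450  T[10][8]=9·36+546=870  T[10][9]=9·1+36=45
row 11: T[11][8]=10·870+9450=18150  T[11][9]=10·45+870=1320
Read c(11,8) = 18150, c(11,9) = 1320.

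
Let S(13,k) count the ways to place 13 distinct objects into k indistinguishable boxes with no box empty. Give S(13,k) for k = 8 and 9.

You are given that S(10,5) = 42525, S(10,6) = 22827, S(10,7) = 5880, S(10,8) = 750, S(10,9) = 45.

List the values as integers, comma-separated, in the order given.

1899612, 359502

i=11: T(11,6)=42525+6·22827=179487 | T(11,7)=22827+7·5880=63987 | T(11,8)=5880+8·750=11880 | T(11,9)=750+9·45=1155
i=12: T(12,7)=179487+7·63987=627396 | T(12,8)=63987+8·11880=159027 | T(12,9)=11880+9·1155=22275
i=13: T(13,8)=627396+8·159027=1899612 | T(13,9)=159027+9·22275=359502
Read S(13,8) = 1899612, S(13,9) = 359502.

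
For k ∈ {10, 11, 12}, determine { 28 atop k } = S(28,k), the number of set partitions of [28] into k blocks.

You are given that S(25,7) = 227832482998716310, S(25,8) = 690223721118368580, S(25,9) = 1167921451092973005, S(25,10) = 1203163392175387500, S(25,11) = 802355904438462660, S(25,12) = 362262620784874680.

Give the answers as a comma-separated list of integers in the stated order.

r26: T_26,8=8×690223721118368580+227832482998716310=5749622251945664950; T_26,9=9×1167921451092973005+690223721118368580=11201516780955125625; T_26,10=10×1203163392175387500+1167921451092973005=13199555372846848005; T_26,11=11×802355904438462660+1203163392175387500=10029078340998476760; T_26,12=12×362262620784874680+802355904438462660=5149507353856958820
r27: T_27,9=9×11201516780955125625+5749622251945664950=106563273280541795575; T_27,10=10×13199555372846848005+11201516780955125625=143197070509423605675; T_27,11=11×10029078340998476760+13199555372846848005=123519417123830092365; T_27,12=12×5149507353856958820+10029078340998476760=71823166587281982600
r28: T_28,10=10×143197070509423605675+106563273280541795575=1538533978374777852325; T_28,11=11×123519417123830092365+143197070509423605675=1501910658871554621690; T_28,12=12×71823166587281982600+123519417123830092365=985397416171213883565
Read S(28,10) = 1538533978374777852325, S(28,11) = 1501910658871554621690, S(28,12) = 985397416171213883565.

1538533978374777852325, 1501910658871554621690, 985397416171213883565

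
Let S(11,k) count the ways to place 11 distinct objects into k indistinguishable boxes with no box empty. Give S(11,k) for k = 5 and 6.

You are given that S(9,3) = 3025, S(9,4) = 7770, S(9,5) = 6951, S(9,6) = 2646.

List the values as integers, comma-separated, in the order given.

246730, 179487

[10] T[10,4]:4*7770+3025=34105 · T[10,5]:5*6951+7770=42525 · T[10,6]:6*2646+6951=22827
[11] T[11,5]:5*42525+34105=246730 · T[11,6]:6*22827+42525=179487
Read S(11,5) = 246730, S(11,6) = 179487.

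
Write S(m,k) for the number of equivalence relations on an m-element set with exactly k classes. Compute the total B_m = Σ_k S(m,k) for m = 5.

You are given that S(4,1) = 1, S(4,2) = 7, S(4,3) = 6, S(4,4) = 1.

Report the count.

row 5: T[5][1]=1·1+0=1  T[5][2]=2·7+1=15  T[5][3]=3·6+7=25  T[5][4]=4·1+6=10  T[5][5]=5·0+1=1
B_5 = ΣS(5,k) = 1+15+25+10+1 = 52

52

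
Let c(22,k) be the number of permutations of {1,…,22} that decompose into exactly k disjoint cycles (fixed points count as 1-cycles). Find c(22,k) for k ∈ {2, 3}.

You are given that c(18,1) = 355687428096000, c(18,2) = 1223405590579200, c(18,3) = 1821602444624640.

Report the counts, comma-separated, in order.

row 19: T[19][1]=18·355687428096000+0=6402373705728000  T[19][2]=18·1223405590579200+355687428096000=22376988058521600  T[19][3]=18·1821602444624640+1223405590579200=34012249593822720
row 20: T[20][1]=19·6402373705728000+0=121645100408832000  T[20][2]=19·22376988058521600+6402373705728000=431565146817638400  T[20][3]=19·34012249593822720+22376988058521600=668609730341153280
row 21: T[21][1]=20·121645100408832000+0=2432902008176640000  T[21][2]=20·431565146817638400+121645100408832000=8752948036761600000  T[21][3]=20·668609730341153280+431565146817638400=13803759753640704000
row 22: T[22][2]=21·8752948036761600000+2432902008176640000=186244810780170240000  T[22][3]=21·13803759753640704000+8752948036761600000=298631902863216384000
Read c(22,2) = 186244810780170240000, c(22,3) = 298631902863216384000.

186244810780170240000, 298631902863216384000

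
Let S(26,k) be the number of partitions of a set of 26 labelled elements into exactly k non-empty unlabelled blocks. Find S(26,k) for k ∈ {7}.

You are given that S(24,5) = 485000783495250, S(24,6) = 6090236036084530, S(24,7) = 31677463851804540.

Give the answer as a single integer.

row 25: T[25][6]=6·6090236036084530+485000783495250=37026417000002430  T[25][7]=7·31677463851804540+6090236036084530=227832482998716310
row 26: T[26][7]=7·227832482998716310+37026417000002430=1631853797991016600
Read S(26,7) = 1631853797991016600.

1631853797991016600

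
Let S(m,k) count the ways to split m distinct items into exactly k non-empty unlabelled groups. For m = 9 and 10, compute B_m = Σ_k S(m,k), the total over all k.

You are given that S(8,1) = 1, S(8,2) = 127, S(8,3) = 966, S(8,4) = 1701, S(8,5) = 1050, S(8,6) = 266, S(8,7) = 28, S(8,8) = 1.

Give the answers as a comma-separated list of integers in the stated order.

21147, 115975

i=9: T(9,1)=0+1·1=1 | T(9,2)=1+2·127=255 | T(9,3)=127+3·966=3025 | T(9,4)=966+4·1701=7770 | T(9,5)=1701+5·1050=6951 | T(9,6)=1050+6·266=2646 | T(9,7)=266+7·28=462 | T(9,8)=28+8·1=36 | T(9,9)=1+9·0=1
i=10: T(10,1)=0+1·1=1 | T(10,2)=1+2·255=511 | T(10,3)=255+3·3025=9330 | T(10,4)=3025+4·7770=34105 | T(10,5)=7770+5·6951=42525 | T(10,6)=6951+6·2646=22827 | T(10,7)=2646+7·462=5880 | T(10,8)=462+8·36=750 | T(10,9)=36+9·1=45 | T(10,10)=1+10·0=1
B_9 = ΣS(9,k) = 1+255+3025+7770+6951+2646+462+36+1 = 21147
B_10 = ΣS(10,k) = 1+511+9330+34105+42525+22827+5880+750+45+1 = 115975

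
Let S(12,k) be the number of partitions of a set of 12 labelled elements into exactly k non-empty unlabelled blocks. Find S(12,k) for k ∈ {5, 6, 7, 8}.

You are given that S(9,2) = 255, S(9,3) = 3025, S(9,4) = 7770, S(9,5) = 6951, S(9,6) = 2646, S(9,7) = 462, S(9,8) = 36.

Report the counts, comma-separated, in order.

@10  (10,3):3025·3+255→9330, (10,4):7770·4+3025→34105, (10,5):6951·5+7770→42525, (10,6):2646·6+6951→22827, (10,7):462·7+2646→5880, (10,8):36·8+462→750
@11  (11,4):34105·4+9330→145750, (11,5):42525·5+34105→246730, (11,6):22827·6+42525→179487, (11,7):5880·7+22827→63987, (11,8):750·8+5880→11880
@12  (12,5):246730·5+145750→1379400, (12,6):179487·6+246730→1323652, (12,7):63987·7+179487→627396, (12,8):11880·8+63987→159027
Read S(12,5) = 1379400, S(12,6) = 1323652, S(12,7) = 627396, S(12,8) = 159027.

1379400, 1323652, 627396, 159027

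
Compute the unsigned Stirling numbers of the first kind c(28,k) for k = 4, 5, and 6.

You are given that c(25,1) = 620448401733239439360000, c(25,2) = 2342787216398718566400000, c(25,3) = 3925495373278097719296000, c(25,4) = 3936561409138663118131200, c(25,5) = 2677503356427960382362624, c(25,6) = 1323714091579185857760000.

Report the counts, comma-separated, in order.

77226989703299075087834112000, 55278125307966865191587481600, 28969458895980281319670568448

r26: T_26,2=25×2342787216398718566400000+620448401733239439360000=59190128811701203599360000; T_26,3=25×3925495373278097719296000+2342787216398718566400000=100480171548351161548800000; T_26,4=25×3936561409138663118131200+3925495373278097719296000=102339530601744675672576000; T_26,5=25×2677503356427960382362624+3936561409138663118131200=70874145319837672677196800; T_26,6=25×1323714091579185857760000+2677503356427960382362624=35770355645907606826362624
r27: T_27,3=26×100480171548351161548800000+59190128811701203599360000=2671674589068831403868160000; T_27,4=26×102339530601744675672576000+100480171548351161548800000=2761307967193712729035776000; T_27,5=26×70874145319837672677196800+102339530601744675672576000=1945067308917524165279692800; T_27,6=26×35770355645907606826362624+70874145319837672677196800=1000903392113435450162625024
r28: T_28,4=27×2761307967193712729035776000+2671674589068831403868160000=77226989703299075087834112000; T_28,5=27×1945067308917524165279692800+2761307967193712729035776000=55278125307966865191587481600; T_28,6=27×1000903392113435450162625024+1945067308917524165279692800=28969458895980281319670568448
Read c(28,4) = 77226989703299075087834112000, c(28,5) = 55278125307966865191587481600, c(28,6) = 28969458895980281319670568448.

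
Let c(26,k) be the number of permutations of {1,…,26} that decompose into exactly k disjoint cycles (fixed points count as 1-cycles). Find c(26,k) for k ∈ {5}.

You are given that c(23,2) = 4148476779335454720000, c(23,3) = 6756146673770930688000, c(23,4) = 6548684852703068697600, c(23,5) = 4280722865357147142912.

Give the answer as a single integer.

70874145319837672677196800

i=24: T(24,3)=4148476779335454720000+23·6756146673770930688000=159539850276066860544000 | T(24,4)=6756146673770930688000+23·6548684852703068697600=157375898285941510732800 | T(24,5)=6548684852703068697600+23·4280722865357147142912=105005310755917452984576
i=25: T(25,4)=159539850276066860544000+24·157375898285941510732800=3936561409138663118131200 | T(25,5)=157375898285941510732800+24·105005310755917452984576=2677503356427960382362624
i=26: T(26,5)=3936561409138663118131200+25·2677503356427960382362624=70874145319837672677196800
Read c(26,5) = 70874145319837672677196800.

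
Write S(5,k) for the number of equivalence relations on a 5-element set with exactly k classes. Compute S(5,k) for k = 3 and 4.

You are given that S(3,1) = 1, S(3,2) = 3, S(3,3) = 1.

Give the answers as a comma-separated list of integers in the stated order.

25, 10

row 4: T[4][2]=2·3+1=7  T[4][3]=3·1+3=6  T[4][4]=4·0+1=1
row 5: T[5][3]=3·6+7=25  T[5][4]=4·1+6=10
Read S(5,3) = 25, S(5,4) = 10.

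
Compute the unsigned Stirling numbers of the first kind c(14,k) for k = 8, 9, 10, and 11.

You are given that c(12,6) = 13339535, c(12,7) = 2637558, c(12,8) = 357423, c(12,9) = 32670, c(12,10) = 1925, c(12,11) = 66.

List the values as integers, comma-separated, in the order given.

135036473, 16669653, 1474473, 91091

@13  (13,7):2637558·12+13339535→44990231, (13,8):357423·12+2637558→6926634, (13,9):32670·12+357423→749463, (13,10):1925·12+32670→55770, (13,11):66·12+1925→2717
@14  (14,8):6926634·13+44990231→135036473, (14,9):749463·13+6926634→16669653, (14,10):55770·13+749463→1474473, (14,11):2717·13+55770→91091
Read c(14,8) = 135036473, c(14,9) = 16669653, c(14,10) = 1474473, c(14,11) = 91091.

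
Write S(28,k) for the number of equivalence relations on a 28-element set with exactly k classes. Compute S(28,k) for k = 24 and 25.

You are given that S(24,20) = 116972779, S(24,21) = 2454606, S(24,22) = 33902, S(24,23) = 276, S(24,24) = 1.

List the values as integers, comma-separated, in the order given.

460192005, 6654375

row 25: T[25][21]=21·2454606+116972779=168519505  T[25][22]=22·33902+2454606=3200450  T[25][23]=23·276+33902=40250  T[25][24]=24·1+276=300  T[25][25]=25·0+1=1
row 26: T[26][22]=22·3200450+168519505=238929405  T[26][23]=23·40250+3200450=4126200  T[26][24]=24·300+40250=47450  T[26][25]=25·1+300=325
row 27: T[27][23]=23·4126200+238929405=333832005  T[27][24]=24·47450+4126200=5265000  T[27][25]=25·325+47450=55575
row 28: T[28][24]=24·5265000+333832005=460192005  T[28][25]=25·55575+5265000=6654375
Read S(28,24) = 460192005, S(28,25) = 6654375.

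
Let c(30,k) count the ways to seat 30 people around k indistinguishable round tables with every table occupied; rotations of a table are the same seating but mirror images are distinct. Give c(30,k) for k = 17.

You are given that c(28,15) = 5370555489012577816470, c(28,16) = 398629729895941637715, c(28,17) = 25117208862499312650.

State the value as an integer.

48487623689430693038025

@29  (29,16):398629729895941637715·28+5370555489012577816470→16532187926098943672490, (29,17):25117208862499312650·28+398629729895941637715→1101911578045922391915
@30  (30,17):1101911578045922391915·29+16532187926098943672490→48487623689430693038025
Read c(30,17) = 48487623689430693038025.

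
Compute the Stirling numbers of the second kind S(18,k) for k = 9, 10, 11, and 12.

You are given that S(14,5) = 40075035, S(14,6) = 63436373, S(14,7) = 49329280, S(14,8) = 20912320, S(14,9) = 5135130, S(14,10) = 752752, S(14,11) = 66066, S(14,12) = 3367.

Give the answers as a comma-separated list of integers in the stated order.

106175395755, 37112163803, 8391004908, 1256328866

i=15: T(15,6)=40075035+6·63436373=420693273 | T(15,7)=63436373+7·49329280=408741333 | T(15,8)=49329280+8·20912320=216627840 | T(15,9)=20912320+9·5135130=67128490 | T(15,10)=5135130+10·752752=12662650 | T(15,11)=752752+11·66066=1479478 | T(15,12)=66066+12·3367=106470
i=16: T(16,7)=420693273+7·408741333=3281882604 | T(16,8)=408741333+8·216627840=2141764053 | T(16,9)=216627840+9·67128490=820784250 | T(16,10)=67128490+10·12662650=193754990 | T(16,11)=12662650+11·1479478=28936908 | T(16,12)=1479478+12·106470=2757118
i=17: T(17,8)=3281882604+8·2141764053=20415995028 | T(17,9)=2141764053+9·820784250=9528822303 | T(17,10)=820784250+10·193754990=2758334150 | T(17,11)=193754990+11·28936908=512060978 | T(17,12)=28936908+12·2757118=62022324
i=18: T(18,9)=20415995028+9·9528822303=106175395755 | T(18,10)=9528822303+10·2758334150=37112163803 | T(18,11)=2758334150+11·512060978=8391004908 | T(18,12)=512060978+12·62022324=1256328866
Read S(18,9) = 106175395755, S(18,10) = 37112163803, S(18,11) = 8391004908, S(18,12) = 1256328866.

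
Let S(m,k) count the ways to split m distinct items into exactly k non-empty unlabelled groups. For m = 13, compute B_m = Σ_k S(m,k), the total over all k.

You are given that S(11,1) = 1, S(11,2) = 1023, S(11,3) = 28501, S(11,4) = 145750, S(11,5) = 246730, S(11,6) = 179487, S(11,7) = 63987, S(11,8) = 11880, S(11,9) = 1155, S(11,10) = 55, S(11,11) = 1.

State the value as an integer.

[12] T[12,1]:1*1+0=1 · T[12,2]:2*1023+1=2047 · T[12,3]:3*28501+1023=86526 · T[12,4]:4*145750+28501=611501 · T[12,5]:5*246730+145750=1379400 · T[12,6]:6*179487+246730=1323652 · T[12,7]:7*63987+179487=627396 · T[12,8]:8*11880+63987=159027 · T[12,9]:9*1155+11880=22275 · T[12,10]:10*55+1155=1705 · T[12,11]:11*1+55=66 · T[12,12]:12*0+1=1
[13] T[13,1]:1*1+0=1 · T[13,2]:2*2047+1=4095 · T[13,3]:3*86526+2047=261625 · T[13,4]:4*611501+86526=2532530 · T[13,5]:5*1379400+611501=7508501 · T[13,6]:6*1323652+1379400=9321312 · T[13,7]:7*627396+1323652=5715424 · T[13,8]:8*159027+627396=1899612 · T[13,9]:9*22275+159027=359502 · T[13,10]:10*1705+22275=39325 · T[13,11]:11*66+1705=2431 · T[13,12]:12*1+66=78 · T[13,13]:13*0+1=1
B_13 = ΣS(13,k) = 1+4095+261625+2532530+7508501+9321312+5715424+1899612+359502+39325+2431+78+1 = 27644437

27644437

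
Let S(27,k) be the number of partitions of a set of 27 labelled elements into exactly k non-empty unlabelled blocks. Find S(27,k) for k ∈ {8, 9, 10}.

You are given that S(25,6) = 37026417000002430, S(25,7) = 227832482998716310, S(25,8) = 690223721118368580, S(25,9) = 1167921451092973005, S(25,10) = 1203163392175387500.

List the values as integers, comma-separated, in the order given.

row 26: T[26][7]=7·227832482998716310+37026417000002430=1631853797991016600  T[26][8]=8·690223721118368580+227832482998716310=5749622251945664950  T[26][9]=9·1167921451092973005+690223721118368580=11201516780955125625  T[26][10]=10·1203163392175387500+1167921451092973005=13199555372846848005
row 27: T[27][8]=8·5749622251945664950+1631853797991016600=47628831813556336200  T[27][9]=9·11201516780955125625+5749622251945664950=106563273280541795575  T[27][10]=10·13199555372846848005+11201516780955125625=143197070509423605675
Read S(27,8) = 47628831813556336200, S(27,9) = 106563273280541795575, S(27,10) = 143197070509423605675.

47628831813556336200, 106563273280541795575, 143197070509423605675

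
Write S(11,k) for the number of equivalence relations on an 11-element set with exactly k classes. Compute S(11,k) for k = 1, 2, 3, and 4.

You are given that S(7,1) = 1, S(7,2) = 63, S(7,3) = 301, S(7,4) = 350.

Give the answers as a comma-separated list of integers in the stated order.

@8  (8,1):1·1+0→1, (8,2):63·2+1→127, (8,3):301·3+63→966, (8,4):350·4+301→1701
@9  (9,1):1·1+0→1, (9,2):127·2+1→255, (9,3):966·3+127→3025, (9,4):1701·4+966→7770
@10  (10,1):1·1+0→1, (10,2):255·2+1→511, (10,3):3025·3+255→9330, (10,4):7770·4+3025→34105
@11  (11,1):1·1+0→1, (11,2):511·2+1→1023, (11,3):9330·3+511→28501, (11,4):34105·4+9330→145750
Read S(11,1) = 1, S(11,2) = 1023, S(11,3) = 28501, S(11,4) = 145750.

1, 1023, 28501, 145750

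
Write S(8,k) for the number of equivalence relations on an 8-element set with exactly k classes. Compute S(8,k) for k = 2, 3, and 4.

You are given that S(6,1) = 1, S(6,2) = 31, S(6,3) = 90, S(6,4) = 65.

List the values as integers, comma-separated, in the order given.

127, 966, 1701

r7: T_7,1=1×1+0=1; T_7,2=2×31+1=63; T_7,3=3×90+31=301; T_7,4=4×65+90=350
r8: T_8,2=2×63+1=127; T_8,3=3×301+63=966; T_8,4=4×350+301=1701
Read S(8,2) = 127, S(8,3) = 966, S(8,4) = 1701.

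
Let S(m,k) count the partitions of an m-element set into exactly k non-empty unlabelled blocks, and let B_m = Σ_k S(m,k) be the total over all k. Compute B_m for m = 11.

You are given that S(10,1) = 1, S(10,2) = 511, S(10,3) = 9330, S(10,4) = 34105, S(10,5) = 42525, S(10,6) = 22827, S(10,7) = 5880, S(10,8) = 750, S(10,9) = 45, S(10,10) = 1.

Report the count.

i=11: T(11,1)=0+1·1=1 | T(11,2)=1+2·511=1023 | T(11,3)=511+3·9330=28501 | T(11,4)=9330+4·34105=145750 | T(11,5)=34105+5·42525=246730 | T(11,6)=42525+6·22827=179487 | T(11,7)=22827+7·5880=63987 | T(11,8)=5880+8·750=11880 | T(11,9)=750+9·45=1155 | T(11,10)=45+10·1=55 | T(11,11)=1+11·0=1
B_11 = ΣS(11,k) = 1+1023+28501+145750+246730+179487+63987+11880+1155+55+1 = 678570

678570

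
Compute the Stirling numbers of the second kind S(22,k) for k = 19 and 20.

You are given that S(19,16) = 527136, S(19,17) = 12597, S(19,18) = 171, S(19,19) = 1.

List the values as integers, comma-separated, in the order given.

i=20: T(20,17)=527136+17·12597=741285 | T(20,18)=12597+18·171=15675 | T(20,19)=171+19·1=190 | T(20,20)=1+20·0=1
i=21: T(21,18)=741285+18·15675=1023435 | T(21,19)=15675+19·190=19285 | T(21,20)=190+20·1=210
i=22: T(22,19)=1023435+19·19285=1389850 | T(22,20)=19285+20·210=23485
Read S(22,19) = 1389850, S(22,20) = 23485.

1389850, 23485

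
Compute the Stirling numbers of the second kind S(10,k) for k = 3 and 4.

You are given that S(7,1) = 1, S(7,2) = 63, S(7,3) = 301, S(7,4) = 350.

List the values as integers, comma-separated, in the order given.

9330, 34105

i=8: T(8,1)=0+1·1=1 | T(8,2)=1+2·63=127 | T(8,3)=63+3·301=966 | T(8,4)=301+4·350=1701
i=9: T(9,2)=1+2·127=255 | T(9,3)=127+3·966=3025 | T(9,4)=966+4·1701=7770
i=10: T(10,3)=255+3·3025=9330 | T(10,4)=3025+4·7770=34105
Read S(10,3) = 9330, S(10,4) = 34105.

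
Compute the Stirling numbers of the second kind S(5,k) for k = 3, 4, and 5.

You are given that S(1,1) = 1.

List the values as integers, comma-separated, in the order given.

r2: T_2,1=1×1+0=1; T_2,2=2×0+1=1
r3: T_3,1=1×1+0=1; T_3,2=2×1+1=3; T_3,3=3×0+1=1
r4: T_4,2=2×3+1=7; T_4,3=3×1+3=6; T_4,4=4×0+1=1
r5: T_5,3=3×6+7=25; T_5,4=4×1+6=10; T_5,5=5×0+1=1
Read S(5,3) = 25, S(5,4) = 10, S(5,5) = 1.

25, 10, 1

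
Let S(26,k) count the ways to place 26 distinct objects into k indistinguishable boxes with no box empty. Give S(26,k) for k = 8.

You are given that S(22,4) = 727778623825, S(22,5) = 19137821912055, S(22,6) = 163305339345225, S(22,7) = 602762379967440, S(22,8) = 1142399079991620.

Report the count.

[23] T[23,5]:5*19137821912055+727778623825=96416888184100 · T[23,6]:6*163305339345225+19137821912055=998969857983405 · T[23,7]:7*602762379967440+163305339345225=4382641999117305 · T[23,8]:8*1142399079991620+602762379967440=9741955019900400
[24] T[24,6]:6*998969857983405+96416888184100=6090236036084530 · T[24,7]:7*4382641999117305+998969857983405=31677463851804540 · T[24,8]:8*9741955019900400+4382641999117305=82318282158320505
[25] T[25,7]:7*31677463851804540+6090236036084530=227832482998716310 · T[25,8]:8*82318282158320505+31677463851804540=690223721118368580
[26] T[26,8]:8*690223721118368580+227832482998716310=5749622251945664950
Read S(26,8) = 5749622251945664950.

5749622251945664950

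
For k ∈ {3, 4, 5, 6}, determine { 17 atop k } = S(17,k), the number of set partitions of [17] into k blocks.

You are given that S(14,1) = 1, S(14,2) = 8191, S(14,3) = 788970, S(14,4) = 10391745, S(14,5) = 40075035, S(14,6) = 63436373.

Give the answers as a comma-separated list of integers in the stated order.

21457825, 694337290, 5652751651, 17505749898

i=15: T(15,1)=0+1·1=1 | T(15,2)=1+2·8191=16383 | T(15,3)=8191+3·788970=2375101 | T(15,4)=788970+4·10391745=42355950 | T(15,5)=10391745+5·40075035=210766920 | T(15,6)=40075035+6·63436373=420693273
i=16: T(16,2)=1+2·16383=32767 | T(16,3)=16383+3·2375101=7141686 | T(16,4)=2375101+4·42355950=171798901 | T(16,5)=42355950+5·210766920=1096190550 | T(16,6)=210766920+6·420693273=2734926558
i=17: T(17,3)=32767+3·7141686=21457825 | T(17,4)=7141686+4·171798901=694337290 | T(17,5)=171798901+5·1096190550=5652751651 | T(17,6)=1096190550+6·2734926558=17505749898
Read S(17,3) = 21457825, S(17,4) = 694337290, S(17,5) = 5652751651, S(17,6) = 17505749898.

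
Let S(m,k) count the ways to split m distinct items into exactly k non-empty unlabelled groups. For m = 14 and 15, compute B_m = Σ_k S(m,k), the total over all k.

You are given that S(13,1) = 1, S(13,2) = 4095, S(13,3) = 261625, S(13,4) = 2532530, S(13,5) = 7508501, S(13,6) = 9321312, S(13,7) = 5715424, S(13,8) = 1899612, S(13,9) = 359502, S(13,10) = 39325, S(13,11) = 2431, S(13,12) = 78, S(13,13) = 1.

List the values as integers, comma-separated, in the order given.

@14  (14,1):1·1+0→1, (14,2):4095·2+1→8191, (14,3):261625·3+4095→788970, (14,4):2532530·4+261625→10391745, (14,5):7508501·5+2532530→40075035, (14,6):9321312·6+7508501→63436373, (14,7):5715424·7+9321312→49329280, (14,8):1899612·8+5715424→20912320, (14,9):359502·9+1899612→5135130, (14,10):39325·10+359502→752752, (14,11):2431·11+39325→66066, (14,12):78·12+2431→3367, (14,13):1·13+78→91, (14,14):0·14+1→1
@15  (15,1):1·1+0→1, (15,2):8191·2+1→16383, (15,3):788970·3+8191→2375101, (15,4):10391745·4+788970→42355950, (15,5):40075035·5+10391745→210766920, (15,6):63436373·6+40075035→420693273, (15,7):49329280·7+63436373→408741333, (15,8):20912320·8+49329280→216627840, (15,9):5135130·9+20912320→67128490, (15,10):752752·10+5135130→12662650, (15,11):66066·11+752752→1479478, (15,12):3367·12+66066→106470, (15,13):91·13+3367→4550, (15,14):1·14+91→105, (15,15):0·15+1→1
B_14 = ΣS(14,k) = 1+8191+788970+10391745+40075035+63436373+49329280+20912320+5135130+752752+66066+3367+91+1 = 190899322
B_15 = ΣS(15,k) = 1+16383+2375101+42355950+210766920+420693273+408741333+216627840+67128490+12662650+1479478+106470+4550+105+1 = 1382958545

190899322, 1382958545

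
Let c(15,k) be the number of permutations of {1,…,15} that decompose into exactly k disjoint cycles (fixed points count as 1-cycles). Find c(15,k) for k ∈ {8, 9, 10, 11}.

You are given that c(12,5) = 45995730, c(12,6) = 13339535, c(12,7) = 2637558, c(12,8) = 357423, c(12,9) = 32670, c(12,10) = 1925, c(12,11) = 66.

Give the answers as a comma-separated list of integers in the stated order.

i=13: T(13,6)=45995730+12·13339535=206070150 | T(13,7)=13339535+12·2637558=44990231 | T(13,8)=2637558+12·357423=6926634 | T(13,9)=357423+12·32670=749463 | T(13,10)=32670+12·1925=55770 | T(13,11)=1925+12·66=2717
i=14: T(14,7)=206070150+13·44990231=790943153 | T(14,8)=44990231+13·6926634=135036473 | T(14,9)=6926634+13·749463=16669653 | T(14,10)=749463+13·55770=1474473 | T(14,11)=55770+13·2717=91091
i=15: T(15,8)=790943153+14·135036473=2681453775 | T(15,9)=135036473+14·16669653=368411615 | T(15,10)=16669653+14·1474473=37312275 | T(15,11)=1474473+14·91091=2749747
Read c(15,8) = 2681453775, c(15,9) = 368411615, c(15,10) = 37312275, c(15,11) = 2749747.

2681453775, 368411615, 37312275, 2749747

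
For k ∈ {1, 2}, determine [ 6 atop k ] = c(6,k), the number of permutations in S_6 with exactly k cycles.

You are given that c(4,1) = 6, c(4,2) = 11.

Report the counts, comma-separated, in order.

[5] T[5,1]:4*6+0=24 · T[5,2]:4*11+6=50
[6] T[6,1]:5*24+0=120 · T[6,2]:5*50+24=274
Read c(6,1) = 120, c(6,2) = 274.

120, 274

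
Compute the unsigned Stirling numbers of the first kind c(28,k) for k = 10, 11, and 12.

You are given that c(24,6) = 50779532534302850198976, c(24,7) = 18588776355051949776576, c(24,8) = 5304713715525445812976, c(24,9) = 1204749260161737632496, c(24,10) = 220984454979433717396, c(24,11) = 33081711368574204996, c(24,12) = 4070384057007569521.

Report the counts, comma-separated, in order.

r25: T_25,7=24×18588776355051949776576+50779532534302850198976=496910165055549644836800; T_25,8=24×5304713715525445812976+18588776355051949776576=145901905527662649288000; T_25,9=24×1204749260161737632496+5304713715525445812976=34218695959407148992880; T_25,10=24×220984454979433717396+1204749260161737632496=6508376179668146850000; T_25,11=24×33081711368574204996+220984454979433717396=1014945527825214637300; T_25,12=24×4070384057007569521+33081711368574204996=130770928736755873500
r26: T_26,8=25×145901905527662649288000+496910165055549644836800=4144457803247115877036800; T_26,9=25×34218695959407148992880+145901905527662649288000=1001369304512841374110000; T_26,10=25×6508376179668146850000+34218695959407148992880=196928100451110820242880; T_26,11=25×1014945527825214637300+6508376179668146850000=31882014375298512782500; T_26,12=25×130770928736755873500+1014945527825214637300=4284218746244111474800
r27: T_27,9=26×1001369304512841374110000+4144457803247115877036800=30180059720580991603896800; T_27,10=26×196928100451110820242880+1001369304512841374110000=6121499916241722700424880; T_27,11=26×31882014375298512782500+196928100451110820242880=1025860474208872152587880; T_27,12=26×4284218746244111474800+31882014375298512782500=143271701777645411127300
r28: T_28,10=27×6121499916241722700424880+30180059720580991603896800=195460557459107504515368560; T_28,11=27×1025860474208872152587880+6121499916241722700424880=33819732719881270820297640; T_28,12=27×143271701777645411127300+1025860474208872152587880=4894196422205298253024980
Read c(28,10) = 195460557459107504515368560, c(28,11) = 33819732719881270820297640, c(28,12) = 4894196422205298253024980.

195460557459107504515368560, 33819732719881270820297640, 4894196422205298253024980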